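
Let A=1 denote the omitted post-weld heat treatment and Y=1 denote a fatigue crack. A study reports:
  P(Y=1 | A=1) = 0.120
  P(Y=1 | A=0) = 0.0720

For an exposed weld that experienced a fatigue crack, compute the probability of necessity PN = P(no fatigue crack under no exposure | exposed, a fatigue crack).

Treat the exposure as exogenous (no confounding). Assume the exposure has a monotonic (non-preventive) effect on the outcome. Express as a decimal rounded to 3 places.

PN ≈ 0.400

Let p₁ = 0.12, p₀ = 0.072.
Under exogeneity and monotonicity, PN = (p₁ − p₀) / p₁.
PN = (0.12 − 0.072) / 0.12 = 0.048 / 0.12 ≈ 0.4000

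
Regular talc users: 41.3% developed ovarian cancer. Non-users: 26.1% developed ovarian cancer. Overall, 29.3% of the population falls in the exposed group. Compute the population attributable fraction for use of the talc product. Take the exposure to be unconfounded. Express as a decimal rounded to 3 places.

PAF ≈ 0.146

p₁ = 0.413, p₀ = 0.261.
Overall risk P(Y=1) = π·p₁ + (1−π)·p₀ = 0.293×0.413 + 0.707×0.261 = 0.30554.
Under exogeneity, PAF = [P(Y=1) − p₀] / P(Y=1).
PAF = (0.30554 − 0.261) / 0.30554 ≈ 0.1458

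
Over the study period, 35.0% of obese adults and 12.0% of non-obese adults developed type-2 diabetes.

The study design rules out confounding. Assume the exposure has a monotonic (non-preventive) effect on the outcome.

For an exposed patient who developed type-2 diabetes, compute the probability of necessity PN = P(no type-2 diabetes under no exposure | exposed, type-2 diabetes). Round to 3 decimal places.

p₁ = 0.35, p₀ = 0.12.
Under exogeneity and monotonicity, PN = (p₁ − p₀) / p₁.
PN = (0.35 − 0.12) / 0.35 = 0.23 / 0.35 ≈ 0.6571

PN ≈ 0.657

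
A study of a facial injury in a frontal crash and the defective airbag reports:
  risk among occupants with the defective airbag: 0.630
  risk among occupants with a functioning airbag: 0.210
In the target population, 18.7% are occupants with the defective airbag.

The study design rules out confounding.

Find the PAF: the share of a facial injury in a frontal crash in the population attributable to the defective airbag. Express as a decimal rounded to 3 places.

Let p₁ = 0.63, p₀ = 0.21.
Overall risk P(Y=1) = π·p₁ + (1−π)·p₀ = 0.187×0.63 + 0.813×0.21 = 0.28854.
Under exogeneity, PAF = [P(Y=1) − p₀] / P(Y=1).
PAF = (0.28854 − 0.21) / 0.28854 ≈ 0.2722

PAF ≈ 0.272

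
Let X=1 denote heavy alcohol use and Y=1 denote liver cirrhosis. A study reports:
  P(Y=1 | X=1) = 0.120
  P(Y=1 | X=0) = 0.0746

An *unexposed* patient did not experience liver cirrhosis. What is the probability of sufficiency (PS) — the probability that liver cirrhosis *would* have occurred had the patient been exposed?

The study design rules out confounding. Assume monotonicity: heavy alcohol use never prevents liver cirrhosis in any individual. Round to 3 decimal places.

PS ≈ 0.049

Let p₁ = 0.12, p₀ = 0.0746.
Under exogeneity and monotonicity, PS = (p₁ − p₀) / (1 − p₀).
PS = (0.12 − 0.0746) / (1 − 0.0746) = 0.0454 / 0.9254 ≈ 0.0491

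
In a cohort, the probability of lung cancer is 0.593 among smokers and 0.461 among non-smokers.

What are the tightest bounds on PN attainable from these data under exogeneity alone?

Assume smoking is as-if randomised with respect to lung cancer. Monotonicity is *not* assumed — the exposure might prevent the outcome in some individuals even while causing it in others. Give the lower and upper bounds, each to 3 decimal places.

Let p₁ = 0.593, p₀ = 0.461.
Under exogeneity alone the bounds on PN are max{0,(p₁−p₀)/p₁} ≤ PN ≤ min{1,(1−p₀)/p₁}.
  lower = (p₁ − p₀)/p₁ = 0.132 / 0.593 ≈ 0.2226
  upper = min{1, (1 − p₀)/p₁} = 0.539 / 0.593 ≈ 0.9089

0.223 ≤ PN ≤ 0.909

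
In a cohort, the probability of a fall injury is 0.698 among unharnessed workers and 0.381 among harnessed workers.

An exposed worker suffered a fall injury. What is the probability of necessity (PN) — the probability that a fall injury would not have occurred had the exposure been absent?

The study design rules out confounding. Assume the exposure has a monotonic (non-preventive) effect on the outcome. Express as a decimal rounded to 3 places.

Let p₁ = 0.698, p₀ = 0.381.
Under exogeneity and monotonicity, PN = (p₁ − p₀) / p₁.
PN = (0.698 − 0.381) / 0.698 = 0.317 / 0.698 ≈ 0.4542

PN ≈ 0.454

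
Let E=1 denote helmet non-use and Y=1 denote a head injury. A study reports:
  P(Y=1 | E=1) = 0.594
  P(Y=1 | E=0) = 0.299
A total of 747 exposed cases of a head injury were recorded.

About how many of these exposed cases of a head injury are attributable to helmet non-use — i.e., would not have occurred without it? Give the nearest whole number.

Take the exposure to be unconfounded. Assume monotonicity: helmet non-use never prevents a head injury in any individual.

Let p₁ = 0.594, p₀ = 0.299.
PN = (p₁ − p₀)/p₁ = (0.594 − 0.299) / 0.594 ≈ 0.49663.
Attributable cases ≈ PN × (exposed cases) = 0.49663 × 747 ≈ 370.98.

about 371 cases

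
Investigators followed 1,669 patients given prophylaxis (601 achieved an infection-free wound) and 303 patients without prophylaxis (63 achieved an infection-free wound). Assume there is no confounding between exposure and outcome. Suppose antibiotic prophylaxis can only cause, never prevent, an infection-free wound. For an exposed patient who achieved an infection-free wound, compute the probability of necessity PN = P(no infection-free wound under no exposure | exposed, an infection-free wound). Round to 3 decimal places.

p₁ = P(outcome | exposed) = 601/1669 = 0.3601
p₀ = P(outcome | unexposed) = 63/303 = 0.20792
Under exogeneity and monotonicity, PN = (p₁ − p₀) / p₁.
PN = (0.3601 − 0.20792) / 0.3601 = 0.15218 / 0.3601 ≈ 0.4226

PN ≈ 0.423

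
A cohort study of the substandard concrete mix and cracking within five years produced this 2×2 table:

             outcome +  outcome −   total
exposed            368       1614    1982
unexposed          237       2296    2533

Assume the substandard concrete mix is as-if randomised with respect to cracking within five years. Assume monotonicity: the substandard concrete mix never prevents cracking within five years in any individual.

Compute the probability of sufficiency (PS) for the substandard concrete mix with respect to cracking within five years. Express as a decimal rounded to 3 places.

p₁ = P(outcome | exposed) = 368/1982 = 0.18567
p₀ = P(outcome | unexposed) = 237/2533 = 0.093565
Under exogeneity and monotonicity, PS = (p₁ − p₀)/(1 − p₀).
PS = (0.18567 − 0.093565) / 0.90644 ≈ 0.1016

PS ≈ 0.102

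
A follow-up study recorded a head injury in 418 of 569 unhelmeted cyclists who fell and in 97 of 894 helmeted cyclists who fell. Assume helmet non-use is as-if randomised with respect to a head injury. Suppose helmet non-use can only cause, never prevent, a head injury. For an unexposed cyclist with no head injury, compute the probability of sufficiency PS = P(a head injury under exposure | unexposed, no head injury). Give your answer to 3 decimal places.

p₁ = P(outcome | exposed) = 418/569 = 0.73462
p₀ = P(outcome | unexposed) = 97/894 = 0.1085
Under exogeneity and monotonicity, PS = (p₁ − p₀) / (1 − p₀).
PS = (0.73462 − 0.1085) / (1 − 0.1085) = 0.62612 / 0.8915 ≈ 0.7023

PS ≈ 0.702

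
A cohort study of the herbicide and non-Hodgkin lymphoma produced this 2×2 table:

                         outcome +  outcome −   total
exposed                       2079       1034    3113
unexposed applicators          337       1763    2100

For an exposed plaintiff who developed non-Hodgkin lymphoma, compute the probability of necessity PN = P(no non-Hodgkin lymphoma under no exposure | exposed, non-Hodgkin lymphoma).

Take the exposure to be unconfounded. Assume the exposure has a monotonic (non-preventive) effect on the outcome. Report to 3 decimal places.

p₁ = P(outcome | exposed) = 2079/3113 = 0.66784
p₀ = P(outcome | unexposed) = 337/2100 = 0.16048
Under exogeneity and monotonicity, PN = (p₁ − p₀) / p₁.
PN = (0.66784 − 0.16048) / 0.66784 = 0.50737 / 0.66784 ≈ 0.7597

PN ≈ 0.760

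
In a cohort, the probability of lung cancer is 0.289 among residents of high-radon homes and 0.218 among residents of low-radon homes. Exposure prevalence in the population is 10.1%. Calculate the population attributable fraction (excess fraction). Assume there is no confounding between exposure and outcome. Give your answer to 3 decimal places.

PAF ≈ 0.032

Let p₁ = 0.289, p₀ = 0.218.
Overall risk P(Y=1) = π·p₁ + (1−π)·p₀ = 0.101×0.289 + 0.899×0.218 = 0.22517.
Under exogeneity, PAF = [P(Y=1) − p₀] / P(Y=1).
PAF = (0.22517 − 0.218) / 0.22517 ≈ 0.0318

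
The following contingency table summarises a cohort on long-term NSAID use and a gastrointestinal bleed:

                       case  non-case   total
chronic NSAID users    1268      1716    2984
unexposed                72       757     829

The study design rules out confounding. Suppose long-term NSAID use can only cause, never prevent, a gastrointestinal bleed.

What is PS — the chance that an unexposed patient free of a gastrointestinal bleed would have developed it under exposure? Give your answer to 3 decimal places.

PS ≈ 0.370

p₁ = P(outcome | exposed) = 1268/2984 = 0.42493
p₀ = P(outcome | unexposed) = 72/829 = 0.086852
Under exogeneity and monotonicity, PS = (p₁ − p₀)/(1 − p₀).
PS = (0.42493 − 0.086852) / 0.91315 ≈ 0.3702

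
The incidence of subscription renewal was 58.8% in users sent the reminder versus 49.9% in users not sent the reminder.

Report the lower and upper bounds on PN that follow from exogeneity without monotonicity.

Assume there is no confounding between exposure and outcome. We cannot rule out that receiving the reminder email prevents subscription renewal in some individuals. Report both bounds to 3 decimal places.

p₁ = 0.588, p₀ = 0.499.
Under exogeneity alone the bounds on PN are max{0,(p₁−p₀)/p₁} ≤ PN ≤ min{1,(1−p₀)/p₁}.
  lower = (p₁ − p₀)/p₁ = 0.089 / 0.588 ≈ 0.1514
  upper = min{1, (1 − p₀)/p₁} = 0.501 / 0.588 ≈ 0.8520

0.151 ≤ PN ≤ 0.852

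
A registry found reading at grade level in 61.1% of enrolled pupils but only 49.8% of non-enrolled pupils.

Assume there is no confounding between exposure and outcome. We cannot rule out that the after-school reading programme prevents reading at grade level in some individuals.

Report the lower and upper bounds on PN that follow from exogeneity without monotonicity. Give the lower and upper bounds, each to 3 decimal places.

p₁ = 0.611, p₀ = 0.498.
Under exogeneity alone the bounds on PN are max{0,(p₁−p₀)/p₁} ≤ PN ≤ min{1,(1−p₀)/p₁}.
  lower = (p₁ − p₀)/p₁ = 0.113 / 0.611 ≈ 0.1849
  upper = min{1, (1 − p₀)/p₁} = 0.502 / 0.611 ≈ 0.8216

0.185 ≤ PN ≤ 0.822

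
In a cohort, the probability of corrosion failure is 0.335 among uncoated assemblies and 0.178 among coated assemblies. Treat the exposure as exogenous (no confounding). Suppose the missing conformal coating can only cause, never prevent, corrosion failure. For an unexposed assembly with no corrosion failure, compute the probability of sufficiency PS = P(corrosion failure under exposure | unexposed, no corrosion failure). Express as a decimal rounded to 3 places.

PS ≈ 0.191

Let p₁ = 0.335, p₀ = 0.178.
Under exogeneity and monotonicity, PS = (p₁ − p₀) / (1 − p₀).
PS = (0.335 − 0.178) / (1 − 0.178) = 0.157 / 0.822 ≈ 0.1910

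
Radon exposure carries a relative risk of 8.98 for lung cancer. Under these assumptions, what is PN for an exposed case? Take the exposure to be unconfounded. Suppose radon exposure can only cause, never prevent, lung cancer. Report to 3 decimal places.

Under exogeneity and monotonicity, PN = (RR − 1) / RR = 1 − 1/RR.
PN = (8.98 − 1) / 8.98 = 7.98 / 8.98 ≈ 0.8886

PN ≈ 0.889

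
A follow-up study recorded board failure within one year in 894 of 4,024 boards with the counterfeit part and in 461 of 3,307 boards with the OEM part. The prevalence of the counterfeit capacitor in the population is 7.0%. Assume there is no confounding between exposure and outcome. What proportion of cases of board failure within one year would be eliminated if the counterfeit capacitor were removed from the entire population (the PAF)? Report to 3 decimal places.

p₁ = P(outcome | exposed) = 894/4024 = 0.22217
p₀ = P(outcome | unexposed) = 461/3307 = 0.1394
Overall risk P(Y=1) = π·p₁ + (1−π)·p₀ = 0.07×0.22217 + 0.93×0.1394 = 0.14519.
Under exogeneity, PAF = [P(Y=1) − p₀] / P(Y=1).
PAF = (0.14519 − 0.1394) / 0.14519 ≈ 0.0399

PAF ≈ 0.040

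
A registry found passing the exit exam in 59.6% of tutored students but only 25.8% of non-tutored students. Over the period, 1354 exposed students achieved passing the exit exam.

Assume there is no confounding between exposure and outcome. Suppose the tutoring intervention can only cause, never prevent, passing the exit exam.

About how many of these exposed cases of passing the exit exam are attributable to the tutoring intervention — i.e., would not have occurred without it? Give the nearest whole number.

about 768 cases

p₁ = 0.596, p₀ = 0.258.
PN = (p₁ − p₀)/p₁ = (0.596 − 0.258) / 0.596 ≈ 0.56711.
Attributable cases ≈ PN × (exposed cases) = 0.56711 × 1354 ≈ 767.87.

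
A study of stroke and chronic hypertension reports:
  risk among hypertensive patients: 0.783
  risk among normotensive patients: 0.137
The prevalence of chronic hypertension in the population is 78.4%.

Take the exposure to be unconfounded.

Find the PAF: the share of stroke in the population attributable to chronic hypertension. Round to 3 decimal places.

Let p₁ = 0.783, p₀ = 0.137.
Overall risk P(Y=1) = π·p₁ + (1−π)·p₀ = 0.784×0.783 + 0.216×0.137 = 0.64346.
Under exogeneity, PAF = [P(Y=1) − p₀] / P(Y=1).
PAF = (0.64346 − 0.137) / 0.64346 ≈ 0.7871

PAF ≈ 0.787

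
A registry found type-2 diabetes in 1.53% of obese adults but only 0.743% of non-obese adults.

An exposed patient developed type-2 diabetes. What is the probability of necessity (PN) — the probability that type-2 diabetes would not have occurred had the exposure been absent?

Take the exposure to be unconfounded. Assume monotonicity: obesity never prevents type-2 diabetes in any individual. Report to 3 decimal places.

PN ≈ 0.514

p₁ = 0.0153, p₀ = 0.00743.
Under exogeneity and monotonicity, PN = (p₁ − p₀) / p₁.
PN = (0.0153 − 0.00743) / 0.0153 = 0.00787 / 0.0153 ≈ 0.5144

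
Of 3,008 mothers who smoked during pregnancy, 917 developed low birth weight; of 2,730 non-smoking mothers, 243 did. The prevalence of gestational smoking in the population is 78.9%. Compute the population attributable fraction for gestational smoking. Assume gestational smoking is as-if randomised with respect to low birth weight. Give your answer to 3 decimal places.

p₁ = P(outcome | exposed) = 917/3008 = 0.30485
p₀ = P(outcome | unexposed) = 243/2730 = 0.089011
Overall risk P(Y=1) = π·p₁ + (1−π)·p₀ = 0.789×0.30485 + 0.211×0.089011 = 0.25931.
Under exogeneity, PAF = [P(Y=1) − p₀] / P(Y=1).
PAF = (0.25931 − 0.089011) / 0.25931 ≈ 0.6567

PAF ≈ 0.657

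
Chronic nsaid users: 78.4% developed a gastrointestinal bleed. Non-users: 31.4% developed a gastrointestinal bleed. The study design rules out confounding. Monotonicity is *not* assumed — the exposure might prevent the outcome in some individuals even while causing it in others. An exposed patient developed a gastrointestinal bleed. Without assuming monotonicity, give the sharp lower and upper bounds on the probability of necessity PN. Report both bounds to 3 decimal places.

0.599 ≤ PN ≤ 0.875

p₁ = 0.784, p₀ = 0.314.
Under exogeneity alone the bounds on PN are max{0,(p₁−p₀)/p₁} ≤ PN ≤ min{1,(1−p₀)/p₁}.
  lower = (p₁ − p₀)/p₁ = 0.47 / 0.784 ≈ 0.5995
  upper = min{1, (1 − p₀)/p₁} = 0.686 / 0.784 ≈ 0.8750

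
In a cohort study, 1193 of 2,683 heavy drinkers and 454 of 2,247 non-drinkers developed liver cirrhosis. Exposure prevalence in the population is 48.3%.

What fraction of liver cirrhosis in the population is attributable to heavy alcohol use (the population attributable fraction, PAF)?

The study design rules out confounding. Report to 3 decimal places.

PAF ≈ 0.367

p₁ = P(outcome | exposed) = 1193/2683 = 0.44465
p₀ = P(outcome | unexposed) = 454/2247 = 0.20205
Overall risk P(Y=1) = π·p₁ + (1−π)·p₀ = 0.483×0.44465 + 0.517×0.20205 = 0.31923.
Under exogeneity, PAF = [P(Y=1) − p₀] / P(Y=1).
PAF = (0.31923 − 0.20205) / 0.31923 ≈ 0.3671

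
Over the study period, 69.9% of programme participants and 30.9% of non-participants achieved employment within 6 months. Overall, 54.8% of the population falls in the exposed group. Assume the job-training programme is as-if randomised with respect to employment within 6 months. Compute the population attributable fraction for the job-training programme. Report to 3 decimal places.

p₁ = 0.699, p₀ = 0.309.
Overall risk P(Y=1) = π·p₁ + (1−π)·p₀ = 0.548×0.699 + 0.452×0.309 = 0.52272.
Under exogeneity, PAF = [P(Y=1) − p₀] / P(Y=1).
PAF = (0.52272 − 0.309) / 0.52272 ≈ 0.4089

PAF ≈ 0.409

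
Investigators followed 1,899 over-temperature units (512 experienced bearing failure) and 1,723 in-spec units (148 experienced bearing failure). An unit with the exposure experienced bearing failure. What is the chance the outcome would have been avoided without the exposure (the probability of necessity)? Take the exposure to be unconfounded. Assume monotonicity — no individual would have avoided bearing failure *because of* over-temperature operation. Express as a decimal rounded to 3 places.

p₁ = P(outcome | exposed) = 512/1899 = 0.26962
p₀ = P(outcome | unexposed) = 148/1723 = 0.085897
Under exogeneity and monotonicity, PN = (p₁ − p₀) / p₁.
PN = (0.26962 − 0.085897) / 0.26962 = 0.18372 / 0.26962 ≈ 0.6814

PN ≈ 0.681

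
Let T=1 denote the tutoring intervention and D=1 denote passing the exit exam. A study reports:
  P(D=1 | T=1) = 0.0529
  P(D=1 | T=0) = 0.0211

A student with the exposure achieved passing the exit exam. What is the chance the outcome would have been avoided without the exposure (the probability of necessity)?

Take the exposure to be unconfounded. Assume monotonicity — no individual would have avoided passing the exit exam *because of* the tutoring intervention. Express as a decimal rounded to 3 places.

Let p₁ = 0.0529, p₀ = 0.0211.
Under exogeneity and monotonicity, PN = (p₁ − p₀) / p₁.
PN = (0.0529 − 0.0211) / 0.0529 = 0.0318 / 0.0529 ≈ 0.6011

PN ≈ 0.601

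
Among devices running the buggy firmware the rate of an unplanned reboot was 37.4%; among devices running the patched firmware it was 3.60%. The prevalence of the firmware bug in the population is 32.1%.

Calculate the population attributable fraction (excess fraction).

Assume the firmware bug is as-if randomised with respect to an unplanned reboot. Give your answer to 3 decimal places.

PAF ≈ 0.751

p₁ = 0.374, p₀ = 0.036.
Overall risk P(Y=1) = π·p₁ + (1−π)·p₀ = 0.321×0.374 + 0.679×0.036 = 0.1445.
Under exogeneity, PAF = [P(Y=1) − p₀] / P(Y=1).
PAF = (0.1445 − 0.036) / 0.1445 ≈ 0.7509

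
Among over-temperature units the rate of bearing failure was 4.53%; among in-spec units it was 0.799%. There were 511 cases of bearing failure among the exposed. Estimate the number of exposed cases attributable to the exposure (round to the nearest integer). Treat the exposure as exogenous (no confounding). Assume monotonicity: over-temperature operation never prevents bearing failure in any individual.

p₁ = 0.0453, p₀ = 0.00799.
PN = (p₁ − p₀)/p₁ = (0.0453 − 0.00799) / 0.0453 ≈ 0.82362.
Attributable cases ≈ PN × (exposed cases) = 0.82362 × 511 ≈ 420.87.

about 421 cases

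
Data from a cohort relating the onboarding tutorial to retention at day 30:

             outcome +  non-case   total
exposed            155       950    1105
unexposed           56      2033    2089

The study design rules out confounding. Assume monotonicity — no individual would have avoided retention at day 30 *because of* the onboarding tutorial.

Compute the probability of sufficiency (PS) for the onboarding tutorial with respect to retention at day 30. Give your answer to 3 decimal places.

PS ≈ 0.117

p₁ = P(outcome | exposed) = 155/1105 = 0.14027
p₀ = P(outcome | unexposed) = 56/2089 = 0.026807
Under exogeneity and monotonicity, PS = (p₁ − p₀)/(1 − p₀).
PS = (0.14027 − 0.026807) / 0.97319 ≈ 0.1166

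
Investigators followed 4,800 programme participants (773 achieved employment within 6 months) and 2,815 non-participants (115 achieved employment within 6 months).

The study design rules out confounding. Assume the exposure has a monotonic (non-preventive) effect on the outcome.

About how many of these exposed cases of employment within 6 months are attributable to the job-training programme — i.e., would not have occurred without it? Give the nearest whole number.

about 577 cases

p₁ = P(outcome | exposed) = 773/4800 = 0.16104
p₀ = P(outcome | unexposed) = 115/2815 = 0.040853
PN = (p₁ − p₀)/p₁ = (0.16104 − 0.040853) / 0.16104 ≈ 0.74632.
Attributable cases ≈ PN × (exposed cases) = 0.74632 × 773 ≈ 576.91.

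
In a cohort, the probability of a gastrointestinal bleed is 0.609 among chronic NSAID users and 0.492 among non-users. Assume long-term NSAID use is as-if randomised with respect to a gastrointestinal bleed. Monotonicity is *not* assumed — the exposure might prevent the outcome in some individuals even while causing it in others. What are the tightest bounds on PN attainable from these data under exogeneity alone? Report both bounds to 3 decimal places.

Let p₁ = 0.609, p₀ = 0.492.
Under exogeneity alone the bounds on PN are max{0,(p₁−p₀)/p₁} ≤ PN ≤ min{1,(1−p₀)/p₁}.
  lower = (p₁ − p₀)/p₁ = 0.117 / 0.609 ≈ 0.1921
  upper = min{1, (1 − p₀)/p₁} = 0.508 / 0.609 ≈ 0.8342

0.192 ≤ PN ≤ 0.834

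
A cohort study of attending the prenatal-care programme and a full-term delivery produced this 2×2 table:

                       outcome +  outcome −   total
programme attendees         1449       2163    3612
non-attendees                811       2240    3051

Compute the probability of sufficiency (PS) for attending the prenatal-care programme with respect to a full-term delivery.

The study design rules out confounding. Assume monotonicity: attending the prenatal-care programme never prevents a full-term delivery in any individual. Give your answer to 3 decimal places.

p₁ = P(outcome | exposed) = 1449/3612 = 0.40116
p₀ = P(outcome | unexposed) = 811/3051 = 0.26581
Under exogeneity and monotonicity, PS = (p₁ − p₀)/(1 − p₀).
PS = (0.40116 − 0.26581) / 0.73419 ≈ 0.1844

PS ≈ 0.184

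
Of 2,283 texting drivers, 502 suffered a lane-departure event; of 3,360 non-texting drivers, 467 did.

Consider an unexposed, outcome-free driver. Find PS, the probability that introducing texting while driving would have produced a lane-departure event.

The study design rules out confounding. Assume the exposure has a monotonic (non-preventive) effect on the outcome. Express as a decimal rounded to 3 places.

p₁ = P(outcome | exposed) = 502/2283 = 0.21989
p₀ = P(outcome | unexposed) = 467/3360 = 0.13899
Under exogeneity and monotonicity, PS = (p₁ − p₀) / (1 − p₀).
PS = (0.21989 − 0.13899) / (1 − 0.13899) = 0.080898 / 0.86101 ≈ 0.0940

PS ≈ 0.094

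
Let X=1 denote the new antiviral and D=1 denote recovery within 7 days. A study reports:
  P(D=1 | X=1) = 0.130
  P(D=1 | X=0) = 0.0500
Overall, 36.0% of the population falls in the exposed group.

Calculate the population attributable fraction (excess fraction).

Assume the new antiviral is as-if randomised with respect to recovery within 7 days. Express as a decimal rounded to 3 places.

PAF ≈ 0.365

Let p₁ = 0.13, p₀ = 0.05.
Overall risk P(Y=1) = π·p₁ + (1−π)·p₀ = 0.36×0.13 + 0.64×0.05 = 0.0788.
Under exogeneity, PAF = [P(Y=1) − p₀] / P(Y=1).
PAF = (0.0788 − 0.05) / 0.0788 ≈ 0.3655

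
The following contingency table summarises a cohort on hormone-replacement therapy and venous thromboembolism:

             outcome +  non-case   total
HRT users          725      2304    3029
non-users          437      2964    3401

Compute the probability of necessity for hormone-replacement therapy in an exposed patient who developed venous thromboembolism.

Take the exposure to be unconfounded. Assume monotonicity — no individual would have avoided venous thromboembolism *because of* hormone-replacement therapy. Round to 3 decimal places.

p₁ = P(outcome | exposed) = 725/3029 = 0.23935
p₀ = P(outcome | unexposed) = 437/3401 = 0.12849
Under exogeneity and monotonicity, PN = (p₁ − p₀)/p₁.
PN = (0.23935 − 0.12849) / 0.23935 ≈ 0.4632

PN ≈ 0.463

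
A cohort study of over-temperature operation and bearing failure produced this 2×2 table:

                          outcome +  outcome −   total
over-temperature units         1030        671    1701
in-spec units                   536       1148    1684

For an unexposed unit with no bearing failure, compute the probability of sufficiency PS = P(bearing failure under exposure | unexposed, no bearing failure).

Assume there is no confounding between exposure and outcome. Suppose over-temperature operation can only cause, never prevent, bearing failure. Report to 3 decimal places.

p₁ = P(outcome | exposed) = 1030/1701 = 0.60553
p₀ = P(outcome | unexposed) = 536/1684 = 0.31829
Under exogeneity and monotonicity, PS = (p₁ − p₀)/(1 − p₀).
PS = (0.60553 − 0.31829) / 0.68171 ≈ 0.4213

PS ≈ 0.421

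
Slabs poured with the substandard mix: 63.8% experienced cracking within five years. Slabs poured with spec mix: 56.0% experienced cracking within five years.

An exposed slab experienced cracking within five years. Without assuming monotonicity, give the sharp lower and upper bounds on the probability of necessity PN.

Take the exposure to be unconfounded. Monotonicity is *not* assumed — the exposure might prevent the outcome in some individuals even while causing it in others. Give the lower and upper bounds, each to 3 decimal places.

0.122 ≤ PN ≤ 0.690

p₁ = 0.638, p₀ = 0.56.
Under exogeneity alone the bounds on PN are max{0,(p₁−p₀)/p₁} ≤ PN ≤ min{1,(1−p₀)/p₁}.
  lower = (p₁ − p₀)/p₁ = 0.078 / 0.638 ≈ 0.1223
  upper = min{1, (1 − p₀)/p₁} = 0.44 / 0.638 ≈ 0.6897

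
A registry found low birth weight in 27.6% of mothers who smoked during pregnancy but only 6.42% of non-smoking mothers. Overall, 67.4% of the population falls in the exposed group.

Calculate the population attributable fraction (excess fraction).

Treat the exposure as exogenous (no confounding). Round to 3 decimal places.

PAF ≈ 0.690

p₁ = 0.276, p₀ = 0.0642.
Overall risk P(Y=1) = π·p₁ + (1−π)·p₀ = 0.674×0.276 + 0.326×0.0642 = 0.20695.
Under exogeneity, PAF = [P(Y=1) − p₀] / P(Y=1).
PAF = (0.20695 − 0.0642) / 0.20695 ≈ 0.6898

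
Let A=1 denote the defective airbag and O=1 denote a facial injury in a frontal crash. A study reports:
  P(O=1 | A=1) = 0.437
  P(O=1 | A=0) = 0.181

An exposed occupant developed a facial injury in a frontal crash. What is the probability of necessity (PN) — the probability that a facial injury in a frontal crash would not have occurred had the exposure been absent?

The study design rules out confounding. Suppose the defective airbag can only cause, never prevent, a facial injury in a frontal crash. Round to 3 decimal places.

Let p₁ = 0.437, p₀ = 0.181.
Under exogeneity and monotonicity, PN = (p₁ − p₀) / p₁.
PN = (0.437 − 0.181) / 0.437 = 0.256 / 0.437 ≈ 0.5858

PN ≈ 0.586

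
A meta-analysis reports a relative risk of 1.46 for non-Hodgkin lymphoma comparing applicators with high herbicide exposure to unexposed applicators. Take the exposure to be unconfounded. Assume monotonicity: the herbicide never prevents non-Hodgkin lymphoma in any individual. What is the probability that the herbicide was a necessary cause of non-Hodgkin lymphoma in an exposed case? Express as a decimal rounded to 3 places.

Under exogeneity and monotonicity, PN = (RR − 1) / RR = 1 − 1/RR.
PN = (1.46 − 1) / 1.46 = 0.46 / 1.46 ≈ 0.3151

PN ≈ 0.315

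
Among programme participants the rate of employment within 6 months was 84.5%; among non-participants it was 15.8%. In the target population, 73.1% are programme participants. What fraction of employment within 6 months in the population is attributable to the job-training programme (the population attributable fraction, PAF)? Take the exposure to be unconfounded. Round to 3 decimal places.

PAF ≈ 0.761

p₁ = 0.845, p₀ = 0.158.
Overall risk P(Y=1) = π·p₁ + (1−π)·p₀ = 0.731×0.845 + 0.269×0.158 = 0.6602.
Under exogeneity, PAF = [P(Y=1) − p₀] / P(Y=1).
PAF = (0.6602 − 0.158) / 0.6602 ≈ 0.7607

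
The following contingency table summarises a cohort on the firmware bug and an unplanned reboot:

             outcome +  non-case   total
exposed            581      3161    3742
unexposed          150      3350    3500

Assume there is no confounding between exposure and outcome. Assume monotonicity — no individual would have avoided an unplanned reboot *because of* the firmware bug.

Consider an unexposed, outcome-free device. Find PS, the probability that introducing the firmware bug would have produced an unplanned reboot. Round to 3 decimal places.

PS ≈ 0.117

p₁ = P(outcome | exposed) = 581/3742 = 0.15526
p₀ = P(outcome | unexposed) = 150/3500 = 0.042857
Under exogeneity and monotonicity, PS = (p₁ − p₀)/(1 − p₀).
PS = (0.15526 − 0.042857) / 0.95714 ≈ 0.1174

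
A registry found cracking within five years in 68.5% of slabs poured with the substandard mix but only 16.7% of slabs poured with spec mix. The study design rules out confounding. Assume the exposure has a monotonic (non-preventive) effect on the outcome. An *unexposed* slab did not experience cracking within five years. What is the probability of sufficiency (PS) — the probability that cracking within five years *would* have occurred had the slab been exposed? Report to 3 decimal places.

p₁ = 0.685, p₀ = 0.167.
Under exogeneity and monotonicity, PS = (p₁ − p₀) / (1 − p₀).
PS = (0.685 − 0.167) / (1 − 0.167) = 0.518 / 0.833 ≈ 0.6218

PS ≈ 0.622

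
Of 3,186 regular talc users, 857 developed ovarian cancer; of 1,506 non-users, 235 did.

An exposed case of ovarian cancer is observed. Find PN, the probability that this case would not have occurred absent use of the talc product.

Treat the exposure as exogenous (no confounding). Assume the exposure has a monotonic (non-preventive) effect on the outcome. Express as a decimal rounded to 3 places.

PN ≈ 0.420

p₁ = P(outcome | exposed) = 857/3186 = 0.26899
p₀ = P(outcome | unexposed) = 235/1506 = 0.15604
Under exogeneity and monotonicity, PN = (p₁ − p₀) / p₁.
PN = (0.26899 − 0.15604) / 0.26899 = 0.11295 / 0.26899 ≈ 0.4199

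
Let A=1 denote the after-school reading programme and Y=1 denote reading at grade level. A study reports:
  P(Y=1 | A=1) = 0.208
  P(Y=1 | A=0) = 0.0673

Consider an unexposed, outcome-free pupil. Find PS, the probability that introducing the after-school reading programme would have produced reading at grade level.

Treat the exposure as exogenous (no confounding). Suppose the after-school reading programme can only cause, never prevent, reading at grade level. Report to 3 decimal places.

PS ≈ 0.151

Let p₁ = 0.208, p₀ = 0.0673.
Under exogeneity and monotonicity, PS = (p₁ − p₀) / (1 − p₀).
PS = (0.208 − 0.0673) / (1 − 0.0673) = 0.1407 / 0.9327 ≈ 0.1509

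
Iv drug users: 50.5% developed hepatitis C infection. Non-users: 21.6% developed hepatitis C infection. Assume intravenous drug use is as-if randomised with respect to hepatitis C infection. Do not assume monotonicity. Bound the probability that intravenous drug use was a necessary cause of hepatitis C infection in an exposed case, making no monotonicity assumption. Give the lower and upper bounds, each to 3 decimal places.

0.572 ≤ PN ≤ 1.000

p₁ = 0.505, p₀ = 0.216.
Under exogeneity alone the bounds on PN are max{0,(p₁−p₀)/p₁} ≤ PN ≤ min{1,(1−p₀)/p₁}.
  lower = (p₁ − p₀)/p₁ = 0.289 / 0.505 ≈ 0.5723
  upper = min{1, (1 − p₀)/p₁} = 0.784 / 0.505 ≈ 1.5525 → capped at 1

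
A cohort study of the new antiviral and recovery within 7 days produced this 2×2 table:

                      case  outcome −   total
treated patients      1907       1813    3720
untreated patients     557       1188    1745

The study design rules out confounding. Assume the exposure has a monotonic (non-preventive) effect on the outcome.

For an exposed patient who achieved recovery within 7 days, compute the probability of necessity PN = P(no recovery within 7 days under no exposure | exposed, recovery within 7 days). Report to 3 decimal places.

p₁ = P(outcome | exposed) = 1907/3720 = 0.51263
p₀ = P(outcome | unexposed) = 557/1745 = 0.3192
Under exogeneity and monotonicity, PN = (p₁ − p₀) / p₁.
PN = (0.51263 − 0.3192) / 0.51263 = 0.19344 / 0.51263 ≈ 0.3773

PN ≈ 0.377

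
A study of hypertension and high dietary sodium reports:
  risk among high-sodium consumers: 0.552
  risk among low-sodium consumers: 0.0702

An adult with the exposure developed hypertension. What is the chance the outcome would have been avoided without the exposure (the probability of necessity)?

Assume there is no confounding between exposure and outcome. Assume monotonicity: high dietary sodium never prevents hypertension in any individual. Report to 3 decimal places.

PN ≈ 0.873

Let p₁ = 0.552, p₀ = 0.0702.
Under exogeneity and monotonicity, PN = (p₁ − p₀) / p₁.
PN = (0.552 − 0.0702) / 0.552 = 0.4818 / 0.552 ≈ 0.8728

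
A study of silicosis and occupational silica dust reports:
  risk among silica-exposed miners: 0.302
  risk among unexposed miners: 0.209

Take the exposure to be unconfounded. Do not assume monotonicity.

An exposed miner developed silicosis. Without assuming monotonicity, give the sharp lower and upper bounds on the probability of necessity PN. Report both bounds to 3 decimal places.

0.308 ≤ PN ≤ 1.000

Let p₁ = 0.302, p₀ = 0.209.
Under exogeneity alone the bounds on PN are max{0,(p₁−p₀)/p₁} ≤ PN ≤ min{1,(1−p₀)/p₁}.
  lower = (p₁ − p₀)/p₁ = 0.093 / 0.302 ≈ 0.3079
  upper = min{1, (1 − p₀)/p₁} = 0.791 / 0.302 ≈ 2.6192 → capped at 1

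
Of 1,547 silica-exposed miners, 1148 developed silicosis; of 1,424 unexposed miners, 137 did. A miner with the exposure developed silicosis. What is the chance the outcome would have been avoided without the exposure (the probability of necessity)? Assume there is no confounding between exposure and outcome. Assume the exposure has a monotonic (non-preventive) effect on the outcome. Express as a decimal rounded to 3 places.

PN ≈ 0.870

p₁ = P(outcome | exposed) = 1148/1547 = 0.74208
p₀ = P(outcome | unexposed) = 137/1424 = 0.096208
Under exogeneity and monotonicity, PN = (p₁ − p₀) / p₁.
PN = (0.74208 − 0.096208) / 0.74208 = 0.64587 / 0.74208 ≈ 0.8704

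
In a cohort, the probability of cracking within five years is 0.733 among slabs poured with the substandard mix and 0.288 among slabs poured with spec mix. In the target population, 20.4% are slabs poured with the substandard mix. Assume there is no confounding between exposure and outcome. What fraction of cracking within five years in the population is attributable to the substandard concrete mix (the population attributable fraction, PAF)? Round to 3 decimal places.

PAF ≈ 0.240

Let p₁ = 0.733, p₀ = 0.288.
Overall risk P(Y=1) = π·p₁ + (1−π)·p₀ = 0.204×0.733 + 0.796×0.288 = 0.37878.
Under exogeneity, PAF = [P(Y=1) − p₀] / P(Y=1).
PAF = (0.37878 − 0.288) / 0.37878 ≈ 0.2397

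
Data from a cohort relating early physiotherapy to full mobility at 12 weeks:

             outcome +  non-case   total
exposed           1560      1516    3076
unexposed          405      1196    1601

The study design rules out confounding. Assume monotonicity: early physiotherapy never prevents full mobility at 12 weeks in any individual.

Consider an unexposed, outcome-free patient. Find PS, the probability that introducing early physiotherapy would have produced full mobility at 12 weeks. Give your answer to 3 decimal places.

p₁ = P(outcome | exposed) = 1560/3076 = 0.50715
p₀ = P(outcome | unexposed) = 405/1601 = 0.25297
Under exogeneity and monotonicity, PS = (p₁ − p₀)/(1 − p₀).
PS = (0.50715 − 0.25297) / 0.74703 ≈ 0.3403

PS ≈ 0.340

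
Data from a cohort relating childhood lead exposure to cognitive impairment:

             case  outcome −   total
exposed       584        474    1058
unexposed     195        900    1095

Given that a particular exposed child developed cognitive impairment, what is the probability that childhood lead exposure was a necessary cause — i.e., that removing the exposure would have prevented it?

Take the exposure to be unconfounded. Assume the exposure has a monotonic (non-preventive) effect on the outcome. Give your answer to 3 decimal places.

PN ≈ 0.677

p₁ = P(outcome | exposed) = 584/1058 = 0.55198
p₀ = P(outcome | unexposed) = 195/1095 = 0.17808
Under exogeneity and monotonicity, PN = (p₁ − p₀)/p₁.
PN = (0.55198 − 0.17808) / 0.55198 ≈ 0.6774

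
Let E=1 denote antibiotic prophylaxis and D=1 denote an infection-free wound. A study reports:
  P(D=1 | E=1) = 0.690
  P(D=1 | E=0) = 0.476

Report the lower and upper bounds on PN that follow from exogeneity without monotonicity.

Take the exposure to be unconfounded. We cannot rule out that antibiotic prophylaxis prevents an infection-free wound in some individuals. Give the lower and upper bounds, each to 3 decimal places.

0.310 ≤ PN ≤ 0.759

Let p₁ = 0.69, p₀ = 0.476.
Under exogeneity alone the bounds on PN are max{0,(p₁−p₀)/p₁} ≤ PN ≤ min{1,(1−p₀)/p₁}.
  lower = (p₁ − p₀)/p₁ = 0.214 / 0.69 ≈ 0.3101
  upper = min{1, (1 − p₀)/p₁} = 0.524 / 0.69 ≈ 0.7594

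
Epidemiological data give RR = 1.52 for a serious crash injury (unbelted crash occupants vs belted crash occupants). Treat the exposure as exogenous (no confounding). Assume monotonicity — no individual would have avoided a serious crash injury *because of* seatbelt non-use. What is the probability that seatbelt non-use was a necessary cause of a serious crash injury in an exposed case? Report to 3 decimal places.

PN ≈ 0.342

Under exogeneity and monotonicity, PN = (RR − 1) / RR = 1 − 1/RR.
PN = (1.52 − 1) / 1.52 = 0.52 / 1.52 ≈ 0.3421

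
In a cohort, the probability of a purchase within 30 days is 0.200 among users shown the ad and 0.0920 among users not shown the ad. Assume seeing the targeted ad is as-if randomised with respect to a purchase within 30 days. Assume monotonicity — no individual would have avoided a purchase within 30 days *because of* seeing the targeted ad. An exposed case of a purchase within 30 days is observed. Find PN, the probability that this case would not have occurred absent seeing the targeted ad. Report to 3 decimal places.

Let p₁ = 0.2, p₀ = 0.092.
Under exogeneity and monotonicity, PN = (p₁ − p₀) / p₁.
PN = (0.2 − 0.092) / 0.2 = 0.108 / 0.2 ≈ 0.5400

PN ≈ 0.540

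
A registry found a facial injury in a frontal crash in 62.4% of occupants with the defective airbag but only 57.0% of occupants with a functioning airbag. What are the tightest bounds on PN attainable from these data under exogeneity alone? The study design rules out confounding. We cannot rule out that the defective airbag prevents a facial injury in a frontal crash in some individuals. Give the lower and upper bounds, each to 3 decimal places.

0.087 ≤ PN ≤ 0.689

p₁ = 0.624, p₀ = 0.57.
Under exogeneity alone the bounds on PN are max{0,(p₁−p₀)/p₁} ≤ PN ≤ min{1,(1−p₀)/p₁}.
  lower = (p₁ − p₀)/p₁ = 0.054 / 0.624 ≈ 0.0865
  upper = min{1, (1 − p₀)/p₁} = 0.43 / 0.624 ≈ 0.6891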